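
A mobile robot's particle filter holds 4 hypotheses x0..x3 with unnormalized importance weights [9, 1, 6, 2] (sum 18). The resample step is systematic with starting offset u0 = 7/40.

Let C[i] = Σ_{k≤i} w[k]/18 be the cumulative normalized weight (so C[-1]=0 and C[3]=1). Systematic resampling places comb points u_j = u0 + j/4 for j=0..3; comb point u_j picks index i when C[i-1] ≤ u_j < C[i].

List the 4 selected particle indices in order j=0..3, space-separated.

C = [1/2, 5/9, 8/9, 1]
j=0: u_0=7/40 ∈ [0, 1/2) → index 0
j=1: u_1=17/40 ∈ [0, 1/2) → index 0
j=2: u_2=27/40 ∈ [5/9, 8/9) → index 2
j=3: u_3=37/40 ∈ [8/9, 1) → index 3

0 0 2 3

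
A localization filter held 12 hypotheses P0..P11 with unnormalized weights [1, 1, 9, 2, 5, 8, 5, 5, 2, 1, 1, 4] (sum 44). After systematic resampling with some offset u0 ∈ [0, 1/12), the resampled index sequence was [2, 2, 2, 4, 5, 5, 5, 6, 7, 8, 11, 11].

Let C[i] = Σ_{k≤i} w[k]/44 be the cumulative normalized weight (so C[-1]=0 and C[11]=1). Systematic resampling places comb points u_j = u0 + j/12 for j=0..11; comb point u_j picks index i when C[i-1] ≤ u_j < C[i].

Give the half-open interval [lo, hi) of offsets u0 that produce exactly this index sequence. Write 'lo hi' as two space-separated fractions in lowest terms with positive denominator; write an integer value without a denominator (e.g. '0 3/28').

C = [1/44, 1/22, 1/4, 13/44, 9/22, 13/22, 31/44, 9/11, 19/22, 39/44, 10/11, 1]
j=0 picked index 2: u0 ∈ [1/22, 1/4)
j=1 picked index 2: u0 ∈ [-5/132, 1/6)
j=2 picked index 2: u0 ∈ [-4/33, 1/12)
j=3 picked index 4: u0 ∈ [1/22, 7/44)
j=4 picked index 5: u0 ∈ [5/66, 17/66)
j=5 picked index 5: u0 ∈ [-1/132, 23/132)
j=6 picked index 5: u0 ∈ [-1/11, 1/11)
j=7 picked index 6: u0 ∈ [1/132, 4/33)
j=8 picked index 7: u0 ∈ [5/132, 5/33)
j=9 picked index 8: u0 ∈ [3/44, 5/44)
j=10 picked index 11: u0 ∈ [5/66, 1/6)
j=11 picked index 11: u0 ∈ [-1/132, 1/12)
intersection: [5/66, 1/12)

5/66 1/12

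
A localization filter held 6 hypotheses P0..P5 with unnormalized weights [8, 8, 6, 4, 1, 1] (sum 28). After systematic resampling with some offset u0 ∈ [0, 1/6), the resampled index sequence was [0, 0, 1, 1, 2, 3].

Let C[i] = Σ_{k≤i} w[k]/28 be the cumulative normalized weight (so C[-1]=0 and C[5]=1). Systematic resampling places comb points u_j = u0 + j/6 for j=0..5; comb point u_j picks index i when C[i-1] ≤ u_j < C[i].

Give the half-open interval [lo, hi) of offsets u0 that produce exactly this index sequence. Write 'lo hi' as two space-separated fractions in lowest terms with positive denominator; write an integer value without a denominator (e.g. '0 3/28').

0 1/14

C = [2/7, 4/7, 11/14, 13/14, 27/28, 1]
j=0 picked index 0: u0 ∈ [0, 2/7)
j=1 picked index 0: u0 ∈ [-1/6, 5/42)
j=2 picked index 1: u0 ∈ [-1/21, 5/21)
j=3 picked index 1: u0 ∈ [-3/14, 1/14)
j=4 picked index 2: u0 ∈ [-2/21, 5/42)
j=5 picked index 3: u0 ∈ [-1/21, 2/21)
intersection: [0, 1/14)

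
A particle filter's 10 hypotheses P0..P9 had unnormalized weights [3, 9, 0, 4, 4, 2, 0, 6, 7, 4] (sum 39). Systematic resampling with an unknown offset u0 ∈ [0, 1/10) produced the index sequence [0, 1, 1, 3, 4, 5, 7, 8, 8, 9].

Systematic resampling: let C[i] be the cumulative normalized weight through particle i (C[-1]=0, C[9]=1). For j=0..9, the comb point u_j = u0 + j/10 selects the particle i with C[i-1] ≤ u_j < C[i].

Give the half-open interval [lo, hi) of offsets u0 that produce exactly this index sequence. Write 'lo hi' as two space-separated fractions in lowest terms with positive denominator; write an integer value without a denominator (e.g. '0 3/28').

C = [1/13, 4/13, 4/13, 16/39, 20/39, 22/39, 22/39, 28/39, 35/39, 1]
j=0 picked index 0: u0 ∈ [0, 1/13)
j=1 picked index 1: u0 ∈ [-3/130, 27/130)
j=2 picked index 1: u0 ∈ [-8/65, 7/65)
j=3 picked index 3: u0 ∈ [1/130, 43/390)
j=4 picked index 4: u0 ∈ [2/195, 22/195)
j=5 picked index 5: u0 ∈ [1/78, 5/78)
j=6 picked index 7: u0 ∈ [-7/195, 23/195)
j=7 picked index 8: u0 ∈ [7/390, 77/390)
j=8 picked index 8: u0 ∈ [-16/195, 19/195)
j=9 picked index 9: u0 ∈ [-1/390, 1/10)
intersection: [7/390, 5/78)

7/390 5/78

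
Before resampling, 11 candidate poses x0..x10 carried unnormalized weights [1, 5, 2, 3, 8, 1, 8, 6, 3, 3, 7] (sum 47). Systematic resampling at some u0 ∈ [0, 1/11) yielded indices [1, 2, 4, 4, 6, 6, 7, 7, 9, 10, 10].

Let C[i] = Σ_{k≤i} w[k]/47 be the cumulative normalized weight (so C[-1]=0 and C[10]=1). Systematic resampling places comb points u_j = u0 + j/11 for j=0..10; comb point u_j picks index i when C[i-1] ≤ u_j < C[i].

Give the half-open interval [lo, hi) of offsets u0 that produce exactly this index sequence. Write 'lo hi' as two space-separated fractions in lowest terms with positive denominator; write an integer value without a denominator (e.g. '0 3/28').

32/517 41/517

C = [1/47, 6/47, 8/47, 11/47, 19/47, 20/47, 28/47, 34/47, 37/47, 40/47, 1]
j=0 picked index 1: u0 ∈ [1/47, 6/47)
j=1 picked index 2: u0 ∈ [19/517, 41/517)
j=2 picked index 4: u0 ∈ [27/517, 115/517)
j=3 picked index 4: u0 ∈ [-20/517, 68/517)
j=4 picked index 6: u0 ∈ [32/517, 120/517)
j=5 picked index 6: u0 ∈ [-15/517, 73/517)
j=6 picked index 7: u0 ∈ [26/517, 92/517)
j=7 picked index 7: u0 ∈ [-21/517, 45/517)
j=8 picked index 9: u0 ∈ [31/517, 64/517)
j=9 picked index 10: u0 ∈ [17/517, 2/11)
j=10 picked index 10: u0 ∈ [-30/517, 1/11)
intersection: [32/517, 41/517)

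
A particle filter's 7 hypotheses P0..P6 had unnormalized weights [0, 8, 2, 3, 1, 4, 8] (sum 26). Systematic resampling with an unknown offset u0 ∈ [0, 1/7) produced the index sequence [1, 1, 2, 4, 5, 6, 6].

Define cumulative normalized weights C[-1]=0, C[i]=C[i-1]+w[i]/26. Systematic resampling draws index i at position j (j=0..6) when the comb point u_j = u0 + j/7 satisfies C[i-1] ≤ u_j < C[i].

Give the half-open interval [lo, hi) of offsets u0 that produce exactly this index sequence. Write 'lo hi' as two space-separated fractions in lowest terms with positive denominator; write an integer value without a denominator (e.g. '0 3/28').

1/14 9/91

C = [0, 4/13, 5/13, 1/2, 7/13, 9/13, 1]
j=0 picked index 1: u0 ∈ [0, 4/13)
j=1 picked index 1: u0 ∈ [-1/7, 15/91)
j=2 picked index 2: u0 ∈ [2/91, 9/91)
j=3 picked index 4: u0 ∈ [1/14, 10/91)
j=4 picked index 5: u0 ∈ [-3/91, 11/91)
j=5 picked index 6: u0 ∈ [-2/91, 2/7)
j=6 picked index 6: u0 ∈ [-15/91, 1/7)
intersection: [1/14, 9/91)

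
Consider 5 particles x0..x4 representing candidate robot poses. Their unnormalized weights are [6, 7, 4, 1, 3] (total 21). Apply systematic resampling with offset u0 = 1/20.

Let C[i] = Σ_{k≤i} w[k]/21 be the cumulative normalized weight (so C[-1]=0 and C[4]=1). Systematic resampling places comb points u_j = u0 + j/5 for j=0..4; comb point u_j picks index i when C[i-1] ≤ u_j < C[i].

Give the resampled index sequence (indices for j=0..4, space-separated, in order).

C = [2/7, 13/21, 17/21, 6/7, 1]
j=0: u_0=1/20 ∈ [0, 2/7) → index 0
j=1: u_1=1/4 ∈ [0, 2/7) → index 0
j=2: u_2=9/20 ∈ [2/7, 13/21) → index 1
j=3: u_3=13/20 ∈ [13/21, 17/21) → index 2
j=4: u_4=17/20 ∈ [17/21, 6/7) → index 3

0 0 1 2 3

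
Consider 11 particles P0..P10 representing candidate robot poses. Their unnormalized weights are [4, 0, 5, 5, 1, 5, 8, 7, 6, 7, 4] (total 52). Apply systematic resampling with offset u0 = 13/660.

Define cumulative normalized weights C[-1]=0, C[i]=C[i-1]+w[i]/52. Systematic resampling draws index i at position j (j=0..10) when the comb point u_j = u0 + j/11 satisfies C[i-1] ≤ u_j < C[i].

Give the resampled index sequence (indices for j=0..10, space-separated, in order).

C = [1/13, 1/13, 9/52, 7/26, 15/52, 5/13, 7/13, 35/52, 41/52, 12/13, 1]
j=0: u_0=13/660 ∈ [0, 1/13) → index 0
j=1: u_1=73/660 ∈ [1/13, 9/52) → index 2
j=2: u_2=133/660 ∈ [9/52, 7/26) → index 3
j=3: u_3=193/660 ∈ [15/52, 5/13) → index 5
j=4: u_4=23/60 ∈ [15/52, 5/13) → index 5
j=5: u_5=313/660 ∈ [5/13, 7/13) → index 6
j=6: u_6=373/660 ∈ [7/13, 35/52) → index 7
j=7: u_7=433/660 ∈ [7/13, 35/52) → index 7
j=8: u_8=493/660 ∈ [35/52, 41/52) → index 8
j=9: u_9=553/660 ∈ [41/52, 12/13) → index 9
j=10: u_10=613/660 ∈ [12/13, 1) → index 10

0 2 3 5 5 6 7 7 8 9 10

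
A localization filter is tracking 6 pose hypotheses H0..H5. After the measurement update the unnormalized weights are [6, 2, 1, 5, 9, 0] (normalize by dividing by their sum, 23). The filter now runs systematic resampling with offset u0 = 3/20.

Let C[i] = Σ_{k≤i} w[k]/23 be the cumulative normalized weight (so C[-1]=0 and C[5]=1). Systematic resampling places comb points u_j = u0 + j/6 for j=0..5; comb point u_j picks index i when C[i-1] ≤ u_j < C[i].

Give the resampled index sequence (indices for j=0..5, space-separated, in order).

0 1 3 4 4 4

C = [6/23, 8/23, 9/23, 14/23, 1, 1]
j=0: u_0=3/20 ∈ [0, 6/23) → index 0
j=1: u_1=19/60 ∈ [6/23, 8/23) → index 1
j=2: u_2=29/60 ∈ [9/23, 14/23) → index 3
j=3: u_3=13/20 ∈ [14/23, 1) → index 4
j=4: u_4=49/60 ∈ [14/23, 1) → index 4
j=5: u_5=59/60 ∈ [14/23, 1) → index 4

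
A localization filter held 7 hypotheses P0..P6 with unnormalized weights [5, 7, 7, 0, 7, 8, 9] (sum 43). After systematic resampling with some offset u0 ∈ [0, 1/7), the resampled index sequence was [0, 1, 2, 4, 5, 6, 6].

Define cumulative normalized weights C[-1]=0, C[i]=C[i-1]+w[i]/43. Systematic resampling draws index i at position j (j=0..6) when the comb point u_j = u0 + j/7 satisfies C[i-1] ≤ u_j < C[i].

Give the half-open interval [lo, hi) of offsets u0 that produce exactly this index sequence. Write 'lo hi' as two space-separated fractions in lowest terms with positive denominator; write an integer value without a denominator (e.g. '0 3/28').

C = [5/43, 12/43, 19/43, 19/43, 26/43, 34/43, 1]
j=0 picked index 0: u0 ∈ [0, 5/43)
j=1 picked index 1: u0 ∈ [-8/301, 41/301)
j=2 picked index 2: u0 ∈ [-2/301, 47/301)
j=3 picked index 4: u0 ∈ [4/301, 53/301)
j=4 picked index 5: u0 ∈ [10/301, 66/301)
j=5 picked index 6: u0 ∈ [23/301, 2/7)
j=6 picked index 6: u0 ∈ [-20/301, 1/7)
intersection: [23/301, 5/43)

23/301 5/43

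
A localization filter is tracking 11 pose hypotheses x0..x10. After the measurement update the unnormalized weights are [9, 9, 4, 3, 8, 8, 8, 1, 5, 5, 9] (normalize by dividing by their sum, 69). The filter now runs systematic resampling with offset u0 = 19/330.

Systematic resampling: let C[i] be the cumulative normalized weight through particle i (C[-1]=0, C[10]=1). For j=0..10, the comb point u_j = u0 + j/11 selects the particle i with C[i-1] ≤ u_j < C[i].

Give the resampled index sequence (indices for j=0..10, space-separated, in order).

0 1 1 3 4 5 6 6 8 10 10

C = [3/23, 6/23, 22/69, 25/69, 11/23, 41/69, 49/69, 50/69, 55/69, 20/23, 1]
j=0: u_0=19/330 ∈ [0, 3/23) → index 0
j=1: u_1=49/330 ∈ [3/23, 6/23) → index 1
j=2: u_2=79/330 ∈ [3/23, 6/23) → index 1
j=3: u_3=109/330 ∈ [22/69, 25/69) → index 3
j=4: u_4=139/330 ∈ [25/69, 11/23) → index 4
j=5: u_5=169/330 ∈ [11/23, 41/69) → index 5
j=6: u_6=199/330 ∈ [41/69, 49/69) → index 6
j=7: u_7=229/330 ∈ [41/69, 49/69) → index 6
j=8: u_8=259/330 ∈ [50/69, 55/69) → index 8
j=9: u_9=289/330 ∈ [20/23, 1) → index 10
j=10: u_10=29/30 ∈ [20/23, 1) → index 10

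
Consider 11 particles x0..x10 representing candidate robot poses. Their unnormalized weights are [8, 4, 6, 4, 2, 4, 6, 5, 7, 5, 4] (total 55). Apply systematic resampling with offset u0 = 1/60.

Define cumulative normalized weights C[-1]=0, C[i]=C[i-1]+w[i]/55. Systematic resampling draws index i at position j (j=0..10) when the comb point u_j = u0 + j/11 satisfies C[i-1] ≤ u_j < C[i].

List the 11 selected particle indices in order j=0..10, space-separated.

C = [8/55, 12/55, 18/55, 2/5, 24/55, 28/55, 34/55, 39/55, 46/55, 51/55, 1]
j=0: u_0=1/60 ∈ [0, 8/55) → index 0
j=1: u_1=71/660 ∈ [0, 8/55) → index 0
j=2: u_2=131/660 ∈ [8/55, 12/55) → index 1
j=3: u_3=191/660 ∈ [12/55, 18/55) → index 2
j=4: u_4=251/660 ∈ [18/55, 2/5) → index 3
j=5: u_5=311/660 ∈ [24/55, 28/55) → index 5
j=6: u_6=371/660 ∈ [28/55, 34/55) → index 6
j=7: u_7=431/660 ∈ [34/55, 39/55) → index 7
j=8: u_8=491/660 ∈ [39/55, 46/55) → index 8
j=9: u_9=551/660 ∈ [39/55, 46/55) → index 8
j=10: u_10=611/660 ∈ [46/55, 51/55) → index 9

0 0 1 2 3 5 6 7 8 8 9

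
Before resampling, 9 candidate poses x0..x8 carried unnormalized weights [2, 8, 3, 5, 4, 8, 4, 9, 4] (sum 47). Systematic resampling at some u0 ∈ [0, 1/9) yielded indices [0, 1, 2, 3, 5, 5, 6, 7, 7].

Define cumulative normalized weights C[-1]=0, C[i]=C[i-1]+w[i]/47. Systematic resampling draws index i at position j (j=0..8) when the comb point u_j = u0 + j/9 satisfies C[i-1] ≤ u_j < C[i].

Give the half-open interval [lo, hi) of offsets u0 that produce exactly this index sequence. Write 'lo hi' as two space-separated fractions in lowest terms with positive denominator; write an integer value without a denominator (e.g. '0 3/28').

10/423 11/423

C = [2/47, 10/47, 13/47, 18/47, 22/47, 30/47, 34/47, 43/47, 1]
j=0 picked index 0: u0 ∈ [0, 2/47)
j=1 picked index 1: u0 ∈ [-29/423, 43/423)
j=2 picked index 2: u0 ∈ [-4/423, 23/423)
j=3 picked index 3: u0 ∈ [-8/141, 7/141)
j=4 picked index 5: u0 ∈ [10/423, 82/423)
j=5 picked index 5: u0 ∈ [-37/423, 35/423)
j=6 picked index 6: u0 ∈ [-4/141, 8/141)
j=7 picked index 7: u0 ∈ [-23/423, 58/423)
j=8 picked index 7: u0 ∈ [-70/423, 11/423)
intersection: [10/423, 11/423)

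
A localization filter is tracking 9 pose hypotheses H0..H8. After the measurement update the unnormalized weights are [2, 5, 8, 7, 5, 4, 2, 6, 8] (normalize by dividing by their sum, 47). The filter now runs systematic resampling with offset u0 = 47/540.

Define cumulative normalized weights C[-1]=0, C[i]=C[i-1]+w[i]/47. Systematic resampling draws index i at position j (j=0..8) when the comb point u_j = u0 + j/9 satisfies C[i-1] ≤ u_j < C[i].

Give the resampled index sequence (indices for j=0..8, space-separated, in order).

1 2 2 3 4 5 7 8 8

C = [2/47, 7/47, 15/47, 22/47, 27/47, 31/47, 33/47, 39/47, 1]
j=0: u_0=47/540 ∈ [2/47, 7/47) → index 1
j=1: u_1=107/540 ∈ [7/47, 15/47) → index 2
j=2: u_2=167/540 ∈ [7/47, 15/47) → index 2
j=3: u_3=227/540 ∈ [15/47, 22/47) → index 3
j=4: u_4=287/540 ∈ [22/47, 27/47) → index 4
j=5: u_5=347/540 ∈ [27/47, 31/47) → index 5
j=6: u_6=407/540 ∈ [33/47, 39/47) → index 7
j=7: u_7=467/540 ∈ [39/47, 1) → index 8
j=8: u_8=527/540 ∈ [39/47, 1) → index 8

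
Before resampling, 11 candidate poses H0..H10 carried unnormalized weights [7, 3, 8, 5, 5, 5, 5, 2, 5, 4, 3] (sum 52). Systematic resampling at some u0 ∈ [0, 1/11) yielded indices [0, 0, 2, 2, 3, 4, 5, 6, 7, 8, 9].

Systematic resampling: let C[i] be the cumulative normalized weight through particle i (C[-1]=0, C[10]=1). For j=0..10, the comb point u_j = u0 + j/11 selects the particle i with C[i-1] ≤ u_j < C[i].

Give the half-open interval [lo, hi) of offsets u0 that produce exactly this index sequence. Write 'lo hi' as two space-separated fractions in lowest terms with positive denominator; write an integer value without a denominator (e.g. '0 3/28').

3/286 19/572

C = [7/52, 5/26, 9/26, 23/52, 7/13, 33/52, 19/26, 10/13, 45/52, 49/52, 1]
j=0 picked index 0: u0 ∈ [0, 7/52)
j=1 picked index 0: u0 ∈ [-1/11, 25/572)
j=2 picked index 2: u0 ∈ [3/286, 47/286)
j=3 picked index 2: u0 ∈ [-23/286, 21/286)
j=4 picked index 3: u0 ∈ [-5/286, 45/572)
j=5 picked index 4: u0 ∈ [-7/572, 12/143)
j=6 picked index 5: u0 ∈ [-1/143, 51/572)
j=7 picked index 6: u0 ∈ [-1/572, 27/286)
j=8 picked index 7: u0 ∈ [1/286, 6/143)
j=9 picked index 8: u0 ∈ [-7/143, 27/572)
j=10 picked index 9: u0 ∈ [-25/572, 19/572)
intersection: [3/286, 19/572)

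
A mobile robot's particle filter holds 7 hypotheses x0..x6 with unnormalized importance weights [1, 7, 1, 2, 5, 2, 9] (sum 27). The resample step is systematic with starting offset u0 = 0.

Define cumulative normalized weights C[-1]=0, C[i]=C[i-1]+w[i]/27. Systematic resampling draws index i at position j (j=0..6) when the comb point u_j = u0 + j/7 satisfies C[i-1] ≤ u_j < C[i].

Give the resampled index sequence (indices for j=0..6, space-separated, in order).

C = [1/27, 8/27, 1/3, 11/27, 16/27, 2/3, 1]
j=0: u_0=0 ∈ [0, 1/27) → index 0
j=1: u_1=1/7 ∈ [1/27, 8/27) → index 1
j=2: u_2=2/7 ∈ [1/27, 8/27) → index 1
j=3: u_3=3/7 ∈ [11/27, 16/27) → index 4
j=4: u_4=4/7 ∈ [11/27, 16/27) → index 4
j=5: u_5=5/7 ∈ [2/3, 1) → index 6
j=6: u_6=6/7 ∈ [2/3, 1) → index 6

0 1 1 4 4 6 6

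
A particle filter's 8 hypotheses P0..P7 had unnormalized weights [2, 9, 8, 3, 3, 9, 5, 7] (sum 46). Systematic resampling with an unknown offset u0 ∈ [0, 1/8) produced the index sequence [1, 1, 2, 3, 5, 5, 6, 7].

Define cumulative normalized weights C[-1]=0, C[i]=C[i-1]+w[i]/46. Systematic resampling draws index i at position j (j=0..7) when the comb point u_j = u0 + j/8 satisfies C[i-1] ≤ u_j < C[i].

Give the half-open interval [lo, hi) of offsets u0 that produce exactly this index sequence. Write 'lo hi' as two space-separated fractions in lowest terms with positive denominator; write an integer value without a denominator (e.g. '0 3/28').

1/23 9/92

C = [1/23, 11/46, 19/46, 11/23, 25/46, 17/23, 39/46, 1]
j=0 picked index 1: u0 ∈ [1/23, 11/46)
j=1 picked index 1: u0 ∈ [-15/184, 21/184)
j=2 picked index 2: u0 ∈ [-1/92, 15/92)
j=3 picked index 3: u0 ∈ [7/184, 19/184)
j=4 picked index 5: u0 ∈ [1/23, 11/46)
j=5 picked index 5: u0 ∈ [-15/184, 21/184)
j=6 picked index 6: u0 ∈ [-1/92, 9/92)
j=7 picked index 7: u0 ∈ [-5/184, 1/8)
intersection: [1/23, 9/92)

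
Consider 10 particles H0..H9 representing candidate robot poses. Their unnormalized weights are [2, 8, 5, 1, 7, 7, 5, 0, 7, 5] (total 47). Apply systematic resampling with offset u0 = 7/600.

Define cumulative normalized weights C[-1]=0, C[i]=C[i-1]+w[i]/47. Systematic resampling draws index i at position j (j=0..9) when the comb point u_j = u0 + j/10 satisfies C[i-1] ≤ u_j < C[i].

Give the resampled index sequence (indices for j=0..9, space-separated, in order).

C = [2/47, 10/47, 15/47, 16/47, 23/47, 30/47, 35/47, 35/47, 42/47, 1]
j=0: u_0=7/600 ∈ [0, 2/47) → index 0
j=1: u_1=67/600 ∈ [2/47, 10/47) → index 1
j=2: u_2=127/600 ∈ [2/47, 10/47) → index 1
j=3: u_3=187/600 ∈ [10/47, 15/47) → index 2
j=4: u_4=247/600 ∈ [16/47, 23/47) → index 4
j=5: u_5=307/600 ∈ [23/47, 30/47) → index 5
j=6: u_6=367/600 ∈ [23/47, 30/47) → index 5
j=7: u_7=427/600 ∈ [30/47, 35/47) → index 6
j=8: u_8=487/600 ∈ [35/47, 42/47) → index 8
j=9: u_9=547/600 ∈ [42/47, 1) → index 9

0 1 1 2 4 5 5 6 8 9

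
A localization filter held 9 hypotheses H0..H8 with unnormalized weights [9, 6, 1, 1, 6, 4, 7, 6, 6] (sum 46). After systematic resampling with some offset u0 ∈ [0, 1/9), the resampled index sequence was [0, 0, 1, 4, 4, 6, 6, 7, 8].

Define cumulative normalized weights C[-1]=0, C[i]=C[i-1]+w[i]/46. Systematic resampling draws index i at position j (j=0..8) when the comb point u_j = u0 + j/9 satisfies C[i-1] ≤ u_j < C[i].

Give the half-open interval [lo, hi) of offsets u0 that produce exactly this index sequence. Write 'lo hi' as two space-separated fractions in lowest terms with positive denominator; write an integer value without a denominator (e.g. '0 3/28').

5/138 1/18

C = [9/46, 15/46, 8/23, 17/46, 1/2, 27/46, 17/23, 20/23, 1]
j=0 picked index 0: u0 ∈ [0, 9/46)
j=1 picked index 0: u0 ∈ [-1/9, 35/414)
j=2 picked index 1: u0 ∈ [-11/414, 43/414)
j=3 picked index 4: u0 ∈ [5/138, 1/6)
j=4 picked index 4: u0 ∈ [-31/414, 1/18)
j=5 picked index 6: u0 ∈ [13/414, 38/207)
j=6 picked index 6: u0 ∈ [-11/138, 5/69)
j=7 picked index 7: u0 ∈ [-8/207, 19/207)
j=8 picked index 8: u0 ∈ [-4/207, 1/9)
intersection: [5/138, 1/18)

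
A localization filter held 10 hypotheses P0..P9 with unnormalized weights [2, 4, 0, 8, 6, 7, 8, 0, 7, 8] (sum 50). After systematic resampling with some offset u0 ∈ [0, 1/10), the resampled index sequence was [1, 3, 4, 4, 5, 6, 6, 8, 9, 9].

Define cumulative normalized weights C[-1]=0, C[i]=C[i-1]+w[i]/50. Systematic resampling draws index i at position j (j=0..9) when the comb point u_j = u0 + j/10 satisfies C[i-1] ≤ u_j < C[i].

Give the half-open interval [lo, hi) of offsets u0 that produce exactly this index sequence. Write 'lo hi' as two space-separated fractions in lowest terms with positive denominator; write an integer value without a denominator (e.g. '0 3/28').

2/25 1/10

C = [1/25, 3/25, 3/25, 7/25, 2/5, 27/50, 7/10, 7/10, 21/25, 1]
j=0 picked index 1: u0 ∈ [1/25, 3/25)
j=1 picked index 3: u0 ∈ [1/50, 9/50)
j=2 picked index 4: u0 ∈ [2/25, 1/5)
j=3 picked index 4: u0 ∈ [-1/50, 1/10)
j=4 picked index 5: u0 ∈ [0, 7/50)
j=5 picked index 6: u0 ∈ [1/25, 1/5)
j=6 picked index 6: u0 ∈ [-3/50, 1/10)
j=7 picked index 8: u0 ∈ [0, 7/50)
j=8 picked index 9: u0 ∈ [1/25, 1/5)
j=9 picked index 9: u0 ∈ [-3/50, 1/10)
intersection: [2/25, 1/10)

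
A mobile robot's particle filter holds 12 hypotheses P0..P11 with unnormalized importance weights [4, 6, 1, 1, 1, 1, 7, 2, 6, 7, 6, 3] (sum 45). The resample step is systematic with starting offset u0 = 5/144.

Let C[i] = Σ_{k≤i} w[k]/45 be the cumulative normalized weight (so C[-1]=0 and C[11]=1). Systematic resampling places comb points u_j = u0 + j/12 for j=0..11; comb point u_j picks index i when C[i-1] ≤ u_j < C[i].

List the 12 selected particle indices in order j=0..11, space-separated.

0 1 1 4 6 6 8 8 9 9 10 11

C = [4/45, 2/9, 11/45, 4/15, 13/45, 14/45, 7/15, 23/45, 29/45, 4/5, 14/15, 1]
j=0: u_0=5/144 ∈ [0, 4/45) → index 0
j=1: u_1=17/144 ∈ [4/45, 2/9) → index 1
j=2: u_2=29/144 ∈ [4/45, 2/9) → index 1
j=3: u_3=41/144 ∈ [4/15, 13/45) → index 4
j=4: u_4=53/144 ∈ [14/45, 7/15) → index 6
j=5: u_5=65/144 ∈ [14/45, 7/15) → index 6
j=6: u_6=77/144 ∈ [23/45, 29/45) → index 8
j=7: u_7=89/144 ∈ [23/45, 29/45) → index 8
j=8: u_8=101/144 ∈ [29/45, 4/5) → index 9
j=9: u_9=113/144 ∈ [29/45, 4/5) → index 9
j=10: u_10=125/144 ∈ [4/5, 14/15) → index 10
j=11: u_11=137/144 ∈ [14/15, 1) → index 11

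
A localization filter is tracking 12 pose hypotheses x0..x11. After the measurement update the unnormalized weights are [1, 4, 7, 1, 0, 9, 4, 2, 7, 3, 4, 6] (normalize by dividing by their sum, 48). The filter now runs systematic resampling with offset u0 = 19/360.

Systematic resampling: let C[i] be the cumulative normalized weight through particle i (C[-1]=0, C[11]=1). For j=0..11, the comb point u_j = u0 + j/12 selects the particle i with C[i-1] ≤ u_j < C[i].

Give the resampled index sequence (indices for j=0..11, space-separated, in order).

1 2 2 5 5 6 7 8 8 10 11 11

C = [1/48, 5/48, 1/4, 13/48, 13/48, 11/24, 13/24, 7/12, 35/48, 19/24, 7/8, 1]
j=0: u_0=19/360 ∈ [1/48, 5/48) → index 1
j=1: u_1=49/360 ∈ [5/48, 1/4) → index 2
j=2: u_2=79/360 ∈ [5/48, 1/4) → index 2
j=3: u_3=109/360 ∈ [13/48, 11/24) → index 5
j=4: u_4=139/360 ∈ [13/48, 11/24) → index 5
j=5: u_5=169/360 ∈ [11/24, 13/24) → index 6
j=6: u_6=199/360 ∈ [13/24, 7/12) → index 7
j=7: u_7=229/360 ∈ [7/12, 35/48) → index 8
j=8: u_8=259/360 ∈ [7/12, 35/48) → index 8
j=9: u_9=289/360 ∈ [19/24, 7/8) → index 10
j=10: u_10=319/360 ∈ [7/8, 1) → index 11
j=11: u_11=349/360 ∈ [7/8, 1) → index 11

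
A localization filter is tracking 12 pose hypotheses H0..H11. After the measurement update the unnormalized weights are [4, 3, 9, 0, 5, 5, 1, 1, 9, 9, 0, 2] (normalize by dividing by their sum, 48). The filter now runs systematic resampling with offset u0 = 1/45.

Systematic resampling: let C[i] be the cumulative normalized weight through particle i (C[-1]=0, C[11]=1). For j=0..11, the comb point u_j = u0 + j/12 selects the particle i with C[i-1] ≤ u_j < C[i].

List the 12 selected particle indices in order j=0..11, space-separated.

0 1 2 2 4 5 5 8 8 9 9 9

C = [1/12, 7/48, 1/3, 1/3, 7/16, 13/24, 9/16, 7/12, 37/48, 23/24, 23/24, 1]
j=0: u_0=1/45 ∈ [0, 1/12) → index 0
j=1: u_1=19/180 ∈ [1/12, 7/48) → index 1
j=2: u_2=17/90 ∈ [7/48, 1/3) → index 2
j=3: u_3=49/180 ∈ [7/48, 1/3) → index 2
j=4: u_4=16/45 ∈ [1/3, 7/16) → index 4
j=5: u_5=79/180 ∈ [7/16, 13/24) → index 5
j=6: u_6=47/90 ∈ [7/16, 13/24) → index 5
j=7: u_7=109/180 ∈ [7/12, 37/48) → index 8
j=8: u_8=31/45 ∈ [7/12, 37/48) → index 8
j=9: u_9=139/180 ∈ [37/48, 23/24) → index 9
j=10: u_10=77/90 ∈ [37/48, 23/24) → index 9
j=11: u_11=169/180 ∈ [37/48, 23/24) → index 9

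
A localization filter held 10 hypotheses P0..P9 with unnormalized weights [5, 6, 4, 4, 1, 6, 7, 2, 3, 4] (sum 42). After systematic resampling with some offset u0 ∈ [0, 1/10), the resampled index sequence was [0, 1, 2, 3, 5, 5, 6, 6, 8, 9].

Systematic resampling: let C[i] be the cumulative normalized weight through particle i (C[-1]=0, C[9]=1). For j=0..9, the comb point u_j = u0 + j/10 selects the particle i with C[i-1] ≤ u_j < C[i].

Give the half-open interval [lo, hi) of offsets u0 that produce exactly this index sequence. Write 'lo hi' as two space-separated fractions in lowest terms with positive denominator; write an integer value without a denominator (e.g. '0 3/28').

C = [5/42, 11/42, 5/14, 19/42, 10/21, 13/21, 11/14, 5/6, 19/21, 1]
j=0 picked index 0: u0 ∈ [0, 5/42)
j=1 picked index 1: u0 ∈ [2/105, 17/105)
j=2 picked index 2: u0 ∈ [13/210, 11/70)
j=3 picked index 3: u0 ∈ [2/35, 16/105)
j=4 picked index 5: u0 ∈ [8/105, 23/105)
j=5 picked index 5: u0 ∈ [-1/42, 5/42)
j=6 picked index 6: u0 ∈ [2/105, 13/70)
j=7 picked index 6: u0 ∈ [-17/210, 3/35)
j=8 picked index 8: u0 ∈ [1/30, 11/105)
j=9 picked index 9: u0 ∈ [1/210, 1/10)
intersection: [8/105, 3/35)

8/105 3/35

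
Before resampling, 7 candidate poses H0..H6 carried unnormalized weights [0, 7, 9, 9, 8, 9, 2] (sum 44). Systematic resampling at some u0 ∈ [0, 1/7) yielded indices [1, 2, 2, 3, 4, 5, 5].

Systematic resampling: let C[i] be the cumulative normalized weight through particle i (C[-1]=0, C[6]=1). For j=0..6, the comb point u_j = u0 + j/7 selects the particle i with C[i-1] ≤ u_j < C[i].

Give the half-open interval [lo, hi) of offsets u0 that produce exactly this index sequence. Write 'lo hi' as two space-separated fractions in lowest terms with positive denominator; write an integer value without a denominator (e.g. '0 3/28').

1/28 6/77

C = [0, 7/44, 4/11, 25/44, 3/4, 21/22, 1]
j=0 picked index 1: u0 ∈ [0, 7/44)
j=1 picked index 2: u0 ∈ [5/308, 17/77)
j=2 picked index 2: u0 ∈ [-39/308, 6/77)
j=3 picked index 3: u0 ∈ [-5/77, 43/308)
j=4 picked index 4: u0 ∈ [-1/308, 5/28)
j=5 picked index 5: u0 ∈ [1/28, 37/154)
j=6 picked index 5: u0 ∈ [-3/28, 15/154)
intersection: [1/28, 6/77)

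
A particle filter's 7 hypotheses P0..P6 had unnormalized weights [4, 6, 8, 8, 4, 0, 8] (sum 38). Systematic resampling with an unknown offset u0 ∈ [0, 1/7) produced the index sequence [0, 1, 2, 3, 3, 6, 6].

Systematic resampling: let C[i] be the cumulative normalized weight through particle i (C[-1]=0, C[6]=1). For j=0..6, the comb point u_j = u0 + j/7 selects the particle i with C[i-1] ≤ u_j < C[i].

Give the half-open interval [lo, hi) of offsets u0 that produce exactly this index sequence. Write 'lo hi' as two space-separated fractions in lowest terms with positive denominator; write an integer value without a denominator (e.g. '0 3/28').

10/133 2/19

C = [2/19, 5/19, 9/19, 13/19, 15/19, 15/19, 1]
j=0 picked index 0: u0 ∈ [0, 2/19)
j=1 picked index 1: u0 ∈ [-5/133, 16/133)
j=2 picked index 2: u0 ∈ [-3/133, 25/133)
j=3 picked index 3: u0 ∈ [6/133, 34/133)
j=4 picked index 3: u0 ∈ [-13/133, 15/133)
j=5 picked index 6: u0 ∈ [10/133, 2/7)
j=6 picked index 6: u0 ∈ [-9/133, 1/7)
intersection: [10/133, 2/19)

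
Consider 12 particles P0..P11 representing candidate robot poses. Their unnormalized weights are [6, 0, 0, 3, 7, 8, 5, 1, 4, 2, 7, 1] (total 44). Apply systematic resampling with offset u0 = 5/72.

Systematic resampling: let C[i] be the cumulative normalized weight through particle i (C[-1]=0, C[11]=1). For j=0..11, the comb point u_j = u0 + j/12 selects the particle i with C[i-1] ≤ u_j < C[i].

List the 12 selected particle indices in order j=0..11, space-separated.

C = [3/22, 3/22, 3/22, 9/44, 4/11, 6/11, 29/44, 15/22, 17/22, 9/11, 43/44, 1]
j=0: u_0=5/72 ∈ [0, 3/22) → index 0
j=1: u_1=11/72 ∈ [3/22, 9/44) → index 3
j=2: u_2=17/72 ∈ [9/44, 4/11) → index 4
j=3: u_3=23/72 ∈ [9/44, 4/11) → index 4
j=4: u_4=29/72 ∈ [4/11, 6/11) → index 5
j=5: u_5=35/72 ∈ [4/11, 6/11) → index 5
j=6: u_6=41/72 ∈ [6/11, 29/44) → index 6
j=7: u_7=47/72 ∈ [6/11, 29/44) → index 6
j=8: u_8=53/72 ∈ [15/22, 17/22) → index 8
j=9: u_9=59/72 ∈ [9/11, 43/44) → index 10
j=10: u_10=65/72 ∈ [9/11, 43/44) → index 10
j=11: u_11=71/72 ∈ [43/44, 1) → index 11

0 3 4 4 5 5 6 6 8 10 10 11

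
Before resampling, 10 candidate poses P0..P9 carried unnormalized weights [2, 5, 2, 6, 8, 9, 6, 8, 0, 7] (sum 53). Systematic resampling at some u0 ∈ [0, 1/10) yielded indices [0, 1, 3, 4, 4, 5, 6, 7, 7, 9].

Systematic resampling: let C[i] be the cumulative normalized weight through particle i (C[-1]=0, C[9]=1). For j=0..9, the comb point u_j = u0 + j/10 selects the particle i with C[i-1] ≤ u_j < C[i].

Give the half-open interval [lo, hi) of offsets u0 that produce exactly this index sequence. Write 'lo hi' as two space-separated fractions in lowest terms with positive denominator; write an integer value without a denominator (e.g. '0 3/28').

C = [2/53, 7/53, 9/53, 15/53, 23/53, 32/53, 38/53, 46/53, 46/53, 1]
j=0 picked index 0: u0 ∈ [0, 2/53)
j=1 picked index 1: u0 ∈ [-33/530, 17/530)
j=2 picked index 3: u0 ∈ [-8/265, 22/265)
j=3 picked index 4: u0 ∈ [-9/530, 71/530)
j=4 picked index 4: u0 ∈ [-31/265, 9/265)
j=5 picked index 5: u0 ∈ [-7/106, 11/106)
j=6 picked index 6: u0 ∈ [1/265, 31/265)
j=7 picked index 7: u0 ∈ [9/530, 89/530)
j=8 picked index 7: u0 ∈ [-22/265, 18/265)
j=9 picked index 9: u0 ∈ [-17/530, 1/10)
intersection: [9/530, 17/530)

9/530 17/530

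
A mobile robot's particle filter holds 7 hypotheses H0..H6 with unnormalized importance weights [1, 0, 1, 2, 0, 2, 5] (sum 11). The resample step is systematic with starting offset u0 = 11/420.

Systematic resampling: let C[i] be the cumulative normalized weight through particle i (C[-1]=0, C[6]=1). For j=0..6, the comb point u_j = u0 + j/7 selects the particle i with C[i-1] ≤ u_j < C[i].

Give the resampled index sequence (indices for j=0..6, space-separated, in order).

0 2 3 5 6 6 6

C = [1/11, 1/11, 2/11, 4/11, 4/11, 6/11, 1]
j=0: u_0=11/420 ∈ [0, 1/11) → index 0
j=1: u_1=71/420 ∈ [1/11, 2/11) → index 2
j=2: u_2=131/420 ∈ [2/11, 4/11) → index 3
j=3: u_3=191/420 ∈ [4/11, 6/11) → index 5
j=4: u_4=251/420 ∈ [6/11, 1) → index 6
j=5: u_5=311/420 ∈ [6/11, 1) → index 6
j=6: u_6=53/60 ∈ [6/11, 1) → index 6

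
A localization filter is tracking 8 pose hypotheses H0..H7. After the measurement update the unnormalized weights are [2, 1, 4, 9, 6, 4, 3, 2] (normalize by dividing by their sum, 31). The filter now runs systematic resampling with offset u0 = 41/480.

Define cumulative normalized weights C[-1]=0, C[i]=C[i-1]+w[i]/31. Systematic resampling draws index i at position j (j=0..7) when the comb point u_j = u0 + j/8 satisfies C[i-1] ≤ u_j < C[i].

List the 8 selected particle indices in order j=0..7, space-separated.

1 2 3 3 4 5 5 7

C = [2/31, 3/31, 7/31, 16/31, 22/31, 26/31, 29/31, 1]
j=0: u_0=41/480 ∈ [2/31, 3/31) → index 1
j=1: u_1=101/480 ∈ [3/31, 7/31) → index 2
j=2: u_2=161/480 ∈ [7/31, 16/31) → index 3
j=3: u_3=221/480 ∈ [7/31, 16/31) → index 3
j=4: u_4=281/480 ∈ [16/31, 22/31) → index 4
j=5: u_5=341/480 ∈ [22/31, 26/31) → index 5
j=6: u_6=401/480 ∈ [22/31, 26/31) → index 5
j=7: u_7=461/480 ∈ [29/31, 1) → index 7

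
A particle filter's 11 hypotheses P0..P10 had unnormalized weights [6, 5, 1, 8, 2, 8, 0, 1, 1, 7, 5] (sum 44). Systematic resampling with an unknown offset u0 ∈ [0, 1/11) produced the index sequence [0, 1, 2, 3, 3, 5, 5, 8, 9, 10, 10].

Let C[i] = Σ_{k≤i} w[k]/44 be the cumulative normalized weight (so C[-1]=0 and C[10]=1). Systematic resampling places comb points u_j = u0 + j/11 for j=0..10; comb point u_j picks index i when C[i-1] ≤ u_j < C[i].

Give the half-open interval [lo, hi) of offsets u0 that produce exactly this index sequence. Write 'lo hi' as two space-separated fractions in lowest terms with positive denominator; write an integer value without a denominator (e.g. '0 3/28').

C = [3/22, 1/4, 3/11, 5/11, 1/2, 15/22, 15/22, 31/44, 8/11, 39/44, 1]
j=0 picked index 0: u0 ∈ [0, 3/22)
j=1 picked index 1: u0 ∈ [1/22, 7/44)
j=2 picked index 2: u0 ∈ [3/44, 1/11)
j=3 picked index 3: u0 ∈ [0, 2/11)
j=4 picked index 3: u0 ∈ [-1/11, 1/11)
j=5 picked index 5: u0 ∈ [1/22, 5/22)
j=6 picked index 5: u0 ∈ [-1/22, 3/22)
j=7 picked index 8: u0 ∈ [3/44, 1/11)
j=8 picked index 9: u0 ∈ [0, 7/44)
j=9 picked index 10: u0 ∈ [3/44, 2/11)
j=10 picked index 10: u0 ∈ [-1/44, 1/11)
intersection: [3/44, 1/11)

3/44 1/11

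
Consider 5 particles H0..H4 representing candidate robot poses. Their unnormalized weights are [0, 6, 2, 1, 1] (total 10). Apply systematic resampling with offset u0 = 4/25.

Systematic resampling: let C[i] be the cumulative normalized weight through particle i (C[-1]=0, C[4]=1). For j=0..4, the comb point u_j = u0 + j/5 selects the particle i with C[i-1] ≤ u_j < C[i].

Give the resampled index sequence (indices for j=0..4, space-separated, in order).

C = [0, 3/5, 4/5, 9/10, 1]
j=0: u_0=4/25 ∈ [0, 3/5) → index 1
j=1: u_1=9/25 ∈ [0, 3/5) → index 1
j=2: u_2=14/25 ∈ [0, 3/5) → index 1
j=3: u_3=19/25 ∈ [3/5, 4/5) → index 2
j=4: u_4=24/25 ∈ [9/10, 1) → index 4

1 1 1 2 4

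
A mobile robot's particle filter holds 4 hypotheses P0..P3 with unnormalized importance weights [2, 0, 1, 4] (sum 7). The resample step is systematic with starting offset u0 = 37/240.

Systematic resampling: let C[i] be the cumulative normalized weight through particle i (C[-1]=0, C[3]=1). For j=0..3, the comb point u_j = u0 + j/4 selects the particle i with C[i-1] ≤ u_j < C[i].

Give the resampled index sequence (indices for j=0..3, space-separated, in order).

C = [2/7, 2/7, 3/7, 1]
j=0: u_0=37/240 ∈ [0, 2/7) → index 0
j=1: u_1=97/240 ∈ [2/7, 3/7) → index 2
j=2: u_2=157/240 ∈ [3/7, 1) → index 3
j=3: u_3=217/240 ∈ [3/7, 1) → index 3

0 2 3 3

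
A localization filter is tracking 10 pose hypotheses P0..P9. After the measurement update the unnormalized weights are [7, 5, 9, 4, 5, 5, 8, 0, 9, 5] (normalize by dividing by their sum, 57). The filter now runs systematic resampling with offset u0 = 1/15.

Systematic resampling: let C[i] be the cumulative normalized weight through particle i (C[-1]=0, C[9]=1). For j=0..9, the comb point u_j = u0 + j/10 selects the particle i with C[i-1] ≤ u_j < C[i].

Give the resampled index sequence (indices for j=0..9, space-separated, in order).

0 1 2 2 4 5 6 8 8 9

C = [7/57, 4/19, 7/19, 25/57, 10/19, 35/57, 43/57, 43/57, 52/57, 1]
j=0: u_0=1/15 ∈ [0, 7/57) → index 0
j=1: u_1=1/6 ∈ [7/57, 4/19) → index 1
j=2: u_2=4/15 ∈ [4/19, 7/19) → index 2
j=3: u_3=11/30 ∈ [4/19, 7/19) → index 2
j=4: u_4=7/15 ∈ [25/57, 10/19) → index 4
j=5: u_5=17/30 ∈ [10/19, 35/57) → index 5
j=6: u_6=2/3 ∈ [35/57, 43/57) → index 6
j=7: u_7=23/30 ∈ [43/57, 52/57) → index 8
j=8: u_8=13/15 ∈ [43/57, 52/57) → index 8
j=9: u_9=29/30 ∈ [52/57, 1) → index 9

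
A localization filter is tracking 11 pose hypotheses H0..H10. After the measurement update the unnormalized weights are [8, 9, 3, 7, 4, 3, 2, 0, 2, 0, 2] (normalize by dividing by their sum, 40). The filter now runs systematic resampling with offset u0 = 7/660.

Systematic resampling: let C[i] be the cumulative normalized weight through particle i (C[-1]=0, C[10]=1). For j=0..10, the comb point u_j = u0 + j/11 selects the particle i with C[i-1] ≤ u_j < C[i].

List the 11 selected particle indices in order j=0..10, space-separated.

0 0 0 1 1 2 3 3 4 5 8

C = [1/5, 17/40, 1/2, 27/40, 31/40, 17/20, 9/10, 9/10, 19/20, 19/20, 1]
j=0: u_0=7/660 ∈ [0, 1/5) → index 0
j=1: u_1=67/660 ∈ [0, 1/5) → index 0
j=2: u_2=127/660 ∈ [0, 1/5) → index 0
j=3: u_3=17/60 ∈ [1/5, 17/40) → index 1
j=4: u_4=247/660 ∈ [1/5, 17/40) → index 1
j=5: u_5=307/660 ∈ [17/40, 1/2) → index 2
j=6: u_6=367/660 ∈ [1/2, 27/40) → index 3
j=7: u_7=427/660 ∈ [1/2, 27/40) → index 3
j=8: u_8=487/660 ∈ [27/40, 31/40) → index 4
j=9: u_9=547/660 ∈ [31/40, 17/20) → index 5
j=10: u_10=607/660 ∈ [9/10, 19/20) → index 8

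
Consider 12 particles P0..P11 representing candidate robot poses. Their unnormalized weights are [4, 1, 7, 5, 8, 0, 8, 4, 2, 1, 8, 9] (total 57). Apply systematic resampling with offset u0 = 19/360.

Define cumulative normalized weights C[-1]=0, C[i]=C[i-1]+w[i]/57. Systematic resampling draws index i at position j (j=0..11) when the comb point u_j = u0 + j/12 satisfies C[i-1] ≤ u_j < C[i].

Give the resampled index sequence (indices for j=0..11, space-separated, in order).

C = [4/57, 5/57, 4/19, 17/57, 25/57, 25/57, 11/19, 37/57, 13/19, 40/57, 16/19, 1]
j=0: u_0=19/360 ∈ [0, 4/57) → index 0
j=1: u_1=49/360 ∈ [5/57, 4/19) → index 2
j=2: u_2=79/360 ∈ [4/19, 17/57) → index 3
j=3: u_3=109/360 ∈ [17/57, 25/57) → index 4
j=4: u_4=139/360 ∈ [17/57, 25/57) → index 4
j=5: u_5=169/360 ∈ [25/57, 11/19) → index 6
j=6: u_6=199/360 ∈ [25/57, 11/19) → index 6
j=7: u_7=229/360 ∈ [11/19, 37/57) → index 7
j=8: u_8=259/360 ∈ [40/57, 16/19) → index 10
j=9: u_9=289/360 ∈ [40/57, 16/19) → index 10
j=10: u_10=319/360 ∈ [16/19, 1) → index 11
j=11: u_11=349/360 ∈ [16/19, 1) → index 11

0 2 3 4 4 6 6 7 10 10 11 11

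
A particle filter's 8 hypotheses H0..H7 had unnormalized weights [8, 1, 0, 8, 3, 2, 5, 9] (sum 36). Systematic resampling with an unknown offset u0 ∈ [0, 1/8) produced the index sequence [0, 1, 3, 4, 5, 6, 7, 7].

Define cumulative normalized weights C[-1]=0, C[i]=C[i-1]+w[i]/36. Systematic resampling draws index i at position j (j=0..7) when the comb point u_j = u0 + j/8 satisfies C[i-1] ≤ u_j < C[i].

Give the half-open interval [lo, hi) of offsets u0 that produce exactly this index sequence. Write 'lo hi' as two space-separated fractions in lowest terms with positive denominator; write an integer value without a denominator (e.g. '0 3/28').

7/72 1/9

C = [2/9, 1/4, 1/4, 17/36, 5/9, 11/18, 3/4, 1]
j=0 picked index 0: u0 ∈ [0, 2/9)
j=1 picked index 1: u0 ∈ [7/72, 1/8)
j=2 picked index 3: u0 ∈ [0, 2/9)
j=3 picked index 4: u0 ∈ [7/72, 13/72)
j=4 picked index 5: u0 ∈ [1/18, 1/9)
j=5 picked index 6: u0 ∈ [-1/72, 1/8)
j=6 picked index 7: u0 ∈ [0, 1/4)
j=7 picked index 7: u0 ∈ [-1/8, 1/8)
intersection: [7/72, 1/9)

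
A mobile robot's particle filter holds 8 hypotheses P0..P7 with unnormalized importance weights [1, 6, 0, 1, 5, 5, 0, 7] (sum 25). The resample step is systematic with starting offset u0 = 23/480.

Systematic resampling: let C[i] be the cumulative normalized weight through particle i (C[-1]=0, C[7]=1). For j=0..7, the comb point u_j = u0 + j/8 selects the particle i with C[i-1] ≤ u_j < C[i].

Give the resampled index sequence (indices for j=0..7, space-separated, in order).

1 1 3 4 5 5 7 7

C = [1/25, 7/25, 7/25, 8/25, 13/25, 18/25, 18/25, 1]
j=0: u_0=23/480 ∈ [1/25, 7/25) → index 1
j=1: u_1=83/480 ∈ [1/25, 7/25) → index 1
j=2: u_2=143/480 ∈ [7/25, 8/25) → index 3
j=3: u_3=203/480 ∈ [8/25, 13/25) → index 4
j=4: u_4=263/480 ∈ [13/25, 18/25) → index 5
j=5: u_5=323/480 ∈ [13/25, 18/25) → index 5
j=6: u_6=383/480 ∈ [18/25, 1) → index 7
j=7: u_7=443/480 ∈ [18/25, 1) → index 7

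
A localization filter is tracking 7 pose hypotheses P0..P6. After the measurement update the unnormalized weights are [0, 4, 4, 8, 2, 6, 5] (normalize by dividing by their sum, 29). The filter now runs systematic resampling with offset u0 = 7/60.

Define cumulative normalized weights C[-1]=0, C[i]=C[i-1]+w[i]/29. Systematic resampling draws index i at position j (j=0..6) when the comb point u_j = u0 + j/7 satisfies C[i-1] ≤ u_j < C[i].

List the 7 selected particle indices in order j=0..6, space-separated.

C = [0, 4/29, 8/29, 16/29, 18/29, 24/29, 1]
j=0: u_0=7/60 ∈ [0, 4/29) → index 1
j=1: u_1=109/420 ∈ [4/29, 8/29) → index 2
j=2: u_2=169/420 ∈ [8/29, 16/29) → index 3
j=3: u_3=229/420 ∈ [8/29, 16/29) → index 3
j=4: u_4=289/420 ∈ [18/29, 24/29) → index 5
j=5: u_5=349/420 ∈ [24/29, 1) → index 6
j=6: u_6=409/420 ∈ [24/29, 1) → index 6

1 2 3 3 5 6 6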